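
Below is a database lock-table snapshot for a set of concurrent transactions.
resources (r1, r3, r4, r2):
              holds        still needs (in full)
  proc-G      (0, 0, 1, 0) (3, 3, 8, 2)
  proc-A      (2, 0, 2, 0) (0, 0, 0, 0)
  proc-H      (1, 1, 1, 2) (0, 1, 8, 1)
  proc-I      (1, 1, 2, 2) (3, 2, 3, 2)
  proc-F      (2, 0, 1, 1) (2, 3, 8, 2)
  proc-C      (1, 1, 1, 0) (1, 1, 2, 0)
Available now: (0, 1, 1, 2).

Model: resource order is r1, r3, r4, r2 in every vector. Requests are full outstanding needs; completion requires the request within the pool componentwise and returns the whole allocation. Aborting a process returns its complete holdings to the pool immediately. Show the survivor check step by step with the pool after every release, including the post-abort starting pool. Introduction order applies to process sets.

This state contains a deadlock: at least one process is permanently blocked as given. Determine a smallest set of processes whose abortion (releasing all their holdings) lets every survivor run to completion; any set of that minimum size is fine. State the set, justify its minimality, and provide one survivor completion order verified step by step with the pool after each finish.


The answer: abort proc-G and proc-H.
Key observation: no ordering could ever have run proc-F before the abort of proc-G and proc-H; with (1, 1, 2, 2) back in the pool it fits at step 4.
Minimality, checking each single-abort alternative: proc-G alone leaves proc-H blocked (short on r4); proc-A alone leaves proc-G blocked (short on r4); proc-H alone leaves proc-G blocked (short on r4); proc-I alone leaves proc-G blocked (short on r4); proc-F alone leaves proc-G blocked (short on r4); proc-C alone leaves proc-G blocked (short on r4).
One survivor order: proc-C, proc-A, proc-I, proc-F. Walking it through (post-abort pool first):
  pool = (1, 2, 3, 4)
  proc-C needs (1, 1, 2, 0) <= (1, 2, 3, 4) -> finishes; pool += (1, 1, 1, 0) = (2, 3, 4, 4)
  proc-A needs (0, 0, 0, 0) <= (2, 3, 4, 4) -> finishes; pool += (2, 0, 2, 0) = (4, 3, 6, 4)
  proc-I needs (3, 2, 3, 2) <= (4, 3, 6, 4) -> finishes; pool += (1, 1, 2, 2) = (5, 4, 8, 6)
  proc-F needs (2, 3, 8, 2) <= (5, 4, 8, 6) -> finishes; pool += (2, 0, 1, 1) = (7, 4, 9, 7)


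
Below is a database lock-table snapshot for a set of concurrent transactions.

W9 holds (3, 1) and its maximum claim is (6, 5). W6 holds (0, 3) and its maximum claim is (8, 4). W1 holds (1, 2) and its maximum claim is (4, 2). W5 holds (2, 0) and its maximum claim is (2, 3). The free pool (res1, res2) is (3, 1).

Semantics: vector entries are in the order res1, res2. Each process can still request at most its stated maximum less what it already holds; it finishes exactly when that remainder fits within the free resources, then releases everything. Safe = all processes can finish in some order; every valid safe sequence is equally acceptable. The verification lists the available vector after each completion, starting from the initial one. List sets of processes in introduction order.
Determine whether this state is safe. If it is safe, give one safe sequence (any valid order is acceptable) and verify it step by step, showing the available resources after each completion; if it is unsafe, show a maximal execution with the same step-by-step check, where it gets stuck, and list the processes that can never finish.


UNSAFE — no complete ordering exists.
Key observation: after W1, W5 the pool peaks at (6, 3), and each blocked process is short somewhere: W9 on res2; W6 on res1.
Going as far as possible: W1, W5; after that, nothing fits. Verifying each step:
  pool = (3, 1)
  W1: need (3, 0) fits (3, 1); releases (1, 2), pool now (4, 3)
  W5: need (0, 3) fits (4, 3); releases (2, 0), pool now (6, 3)
  W9 still needs (3, 4) but only (6, 3) is free — short on res2
  W6 still needs (8, 1) but only (6, 3) is free — short on res1
Processes that can never finish: W9 and W6.


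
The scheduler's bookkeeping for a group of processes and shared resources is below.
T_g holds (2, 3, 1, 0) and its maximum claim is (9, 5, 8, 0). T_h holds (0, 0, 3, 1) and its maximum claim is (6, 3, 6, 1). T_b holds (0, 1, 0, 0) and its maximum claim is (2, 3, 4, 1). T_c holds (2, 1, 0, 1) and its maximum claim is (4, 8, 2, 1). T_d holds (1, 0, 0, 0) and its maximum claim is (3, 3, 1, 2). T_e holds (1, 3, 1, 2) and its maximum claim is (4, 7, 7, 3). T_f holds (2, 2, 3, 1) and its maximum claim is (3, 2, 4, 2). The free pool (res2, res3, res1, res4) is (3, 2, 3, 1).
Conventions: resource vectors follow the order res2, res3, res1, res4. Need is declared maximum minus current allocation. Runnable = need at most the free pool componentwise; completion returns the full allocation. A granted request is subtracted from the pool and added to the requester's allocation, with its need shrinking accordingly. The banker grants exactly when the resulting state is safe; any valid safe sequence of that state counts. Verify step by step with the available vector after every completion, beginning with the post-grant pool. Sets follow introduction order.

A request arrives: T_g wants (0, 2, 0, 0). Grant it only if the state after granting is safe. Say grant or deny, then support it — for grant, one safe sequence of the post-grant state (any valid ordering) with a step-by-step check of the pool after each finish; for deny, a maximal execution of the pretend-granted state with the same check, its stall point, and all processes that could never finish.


DENY: after the grant no complete ordering would exist.
Key observation: after T_f, T_b, T_d, T_h the pool peaks at (6, 3, 9, 3), and each blocked process is short somewhere: T_g on res2; T_c on res3; T_e on res3.
Pretend the grant happened; the run T_f, T_b, T_d, T_h goes as far as possible. Verifying each step:
  pool = (3, 0, 3, 1)
  run T_f (needs (1, 0, 1, 1), free (3, 0, 3, 1)); after release of (2, 2, 3, 1) the pool is (5, 2, 6, 2)
  run T_b (needs (2, 2, 4, 1), free (5, 2, 6, 2)); after release of (0, 1, 0, 0) the pool is (5, 3, 6, 2)
  run T_d (needs (2, 3, 1, 2), free (5, 3, 6, 2)); after release of (1, 0, 0, 0) the pool is (6, 3, 6, 2)
  run T_h (needs (6, 3, 3, 0), free (6, 3, 6, 2)); after release of (0, 0, 3, 1) the pool is (6, 3, 9, 3)
  T_g still needs (7, 0, 7, 0) but only (6, 3, 9, 3) is free — short on res2
  T_c still needs (2, 7, 2, 0) but only (6, 3, 9, 3) is free — short on res3
  T_e still needs (3, 4, 6, 1) but only (6, 3, 9, 3) is free — short on res3
Processes that could never finish after the grant: T_g, T_c and T_e.


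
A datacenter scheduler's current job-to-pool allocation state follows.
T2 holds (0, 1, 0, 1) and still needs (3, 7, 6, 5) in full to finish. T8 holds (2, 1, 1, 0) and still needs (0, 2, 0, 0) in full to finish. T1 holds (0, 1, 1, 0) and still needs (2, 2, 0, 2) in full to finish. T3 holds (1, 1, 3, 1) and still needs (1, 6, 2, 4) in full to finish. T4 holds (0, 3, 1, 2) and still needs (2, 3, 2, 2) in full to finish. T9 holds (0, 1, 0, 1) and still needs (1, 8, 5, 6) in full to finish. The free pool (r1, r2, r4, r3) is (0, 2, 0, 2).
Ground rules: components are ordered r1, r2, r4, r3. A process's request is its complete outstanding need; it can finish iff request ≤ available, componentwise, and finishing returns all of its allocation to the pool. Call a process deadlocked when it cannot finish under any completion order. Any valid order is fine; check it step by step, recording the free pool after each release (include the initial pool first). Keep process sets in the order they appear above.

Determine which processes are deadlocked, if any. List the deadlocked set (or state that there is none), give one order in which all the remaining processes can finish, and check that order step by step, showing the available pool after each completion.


No process is deadlocked.
Key observation: T8 leads a chain of completions in which each release enables another process.
A valid finishing order for the others: T8, T1, T4, T3, T2, T9. Walking it through:
  pool = (0, 2, 0, 2)
  T8 needs (0, 2, 0, 0) <= (0, 2, 0, 2) -> finishes; pool += (2, 1, 1, 0) = (2, 3, 1, 2)
  T1 needs (2, 2, 0, 2) <= (2, 3, 1, 2) -> finishes; pool += (0, 1, 1, 0) = (2, 4, 2, 2)
  T4 needs (2, 3, 2, 2) <= (2, 4, 2, 2) -> finishes; pool += (0, 3, 1, 2) = (2, 7, 3, 4)
  T3 needs (1, 6, 2, 4) <= (2, 7, 3, 4) -> finishes; pool += (1, 1, 3, 1) = (3, 8, 6, 5)
  T2 needs (3, 7, 6, 5) <= (3, 8, 6, 5) -> finishes; pool += (0, 1, 0, 1) = (3, 9, 6, 6)
  T9 needs (1, 8, 5, 6) <= (3, 9, 6, 6) -> finishes; pool += (0, 1, 0, 1) = (3, 10, 6, 7)


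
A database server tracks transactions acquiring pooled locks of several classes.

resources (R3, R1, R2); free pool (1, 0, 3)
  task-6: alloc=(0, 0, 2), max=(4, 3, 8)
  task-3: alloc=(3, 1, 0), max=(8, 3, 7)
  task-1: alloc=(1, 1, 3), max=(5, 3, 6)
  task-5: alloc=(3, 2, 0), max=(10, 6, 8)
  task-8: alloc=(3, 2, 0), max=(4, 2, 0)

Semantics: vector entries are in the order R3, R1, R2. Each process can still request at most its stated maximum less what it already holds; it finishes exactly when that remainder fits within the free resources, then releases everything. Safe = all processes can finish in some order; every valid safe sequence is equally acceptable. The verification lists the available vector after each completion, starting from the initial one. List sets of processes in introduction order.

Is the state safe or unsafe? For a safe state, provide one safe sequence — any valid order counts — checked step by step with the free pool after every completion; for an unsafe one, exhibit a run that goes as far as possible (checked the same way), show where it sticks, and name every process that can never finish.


SAFE. One safe sequence: task-8, task-1, task-6, task-3, task-5.
Key observation: task-8 marks the first exact bind of the order: its need (1, 0, 0) fits the free (1, 0, 3) with zero slack on a requested resource.
Verifying each step:
  pool = (1, 0, 3)
  task-8: need (1, 0, 0) fits (1, 0, 3); releases (3, 2, 0), pool now (4, 2, 3)
  task-1: need (4, 2, 3) fits (4, 2, 3); releases (1, 1, 3), pool now (5, 3, 6)
  task-6: need (4, 3, 6) fits (5, 3, 6); releases (0, 0, 2), pool now (5, 3, 8)
  task-3: need (5, 2, 7) fits (5, 3, 8); releases (3, 1, 0), pool now (8, 4, 8)
  task-5: need (7, 4, 8) fits (8, 4, 8); releases (3, 2, 0), pool now (11, 6, 8)


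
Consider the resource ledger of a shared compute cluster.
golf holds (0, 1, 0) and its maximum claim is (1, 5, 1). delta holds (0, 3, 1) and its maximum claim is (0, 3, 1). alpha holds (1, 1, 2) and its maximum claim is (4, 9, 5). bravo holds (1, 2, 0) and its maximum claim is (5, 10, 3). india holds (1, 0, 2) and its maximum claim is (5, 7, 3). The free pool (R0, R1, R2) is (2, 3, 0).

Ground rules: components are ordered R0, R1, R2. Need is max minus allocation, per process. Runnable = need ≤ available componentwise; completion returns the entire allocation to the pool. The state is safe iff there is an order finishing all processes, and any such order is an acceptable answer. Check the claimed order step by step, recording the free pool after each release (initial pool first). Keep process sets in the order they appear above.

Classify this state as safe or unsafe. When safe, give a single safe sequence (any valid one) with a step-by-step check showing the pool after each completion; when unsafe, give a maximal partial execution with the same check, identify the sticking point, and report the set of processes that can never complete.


UNSAFE — no complete ordering exists.
Key observation: the wall is R0: completing delta, golf brings the pool only to (2, 7, 1), and all the rest need more.
The run delta, golf cannot be extended any further. Walking it through:
  pool = (2, 3, 0)
  delta needs (0, 0, 0) <= (2, 3, 0) -> finishes; pool += (0, 3, 1) = (2, 6, 1)
  golf needs (1, 4, 1) <= (2, 6, 1) -> finishes; pool += (0, 1, 0) = (2, 7, 1)
  alpha still needs (3, 8, 3) but only (2, 7, 1) is free — short on R0, R1 and R2
  bravo still needs (4, 8, 3) but only (2, 7, 1) is free — short on R0, R1 and R2
  india still needs (4, 7, 1) but only (2, 7, 1) is free — short on R0
Processes that can never finish: alpha, bravo and india.


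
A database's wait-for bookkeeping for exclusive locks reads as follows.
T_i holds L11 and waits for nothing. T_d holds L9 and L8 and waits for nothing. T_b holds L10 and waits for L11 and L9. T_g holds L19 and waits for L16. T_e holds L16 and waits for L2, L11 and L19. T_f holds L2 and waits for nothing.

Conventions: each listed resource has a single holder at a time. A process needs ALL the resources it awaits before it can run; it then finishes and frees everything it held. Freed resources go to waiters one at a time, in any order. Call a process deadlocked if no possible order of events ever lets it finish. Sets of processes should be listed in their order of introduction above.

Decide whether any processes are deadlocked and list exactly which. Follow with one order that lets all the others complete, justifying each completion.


Deadlocked set: T_g and T_e.
Key observation: T_g -> T_e -> T_g is a circular wait — nothing in it can go first; no other process is dragged down with it.
One completion order for the rest: T_d, T_f, T_i, T_b.
Verifying each step:
  run T_d (it waits on nothing); releases L9 and L8
  run T_f (it waits on nothing); releases L2
  run T_i (it waits on nothing); releases L11
  run T_b (all its waits — L11 and L9 — are resolved); releases L10


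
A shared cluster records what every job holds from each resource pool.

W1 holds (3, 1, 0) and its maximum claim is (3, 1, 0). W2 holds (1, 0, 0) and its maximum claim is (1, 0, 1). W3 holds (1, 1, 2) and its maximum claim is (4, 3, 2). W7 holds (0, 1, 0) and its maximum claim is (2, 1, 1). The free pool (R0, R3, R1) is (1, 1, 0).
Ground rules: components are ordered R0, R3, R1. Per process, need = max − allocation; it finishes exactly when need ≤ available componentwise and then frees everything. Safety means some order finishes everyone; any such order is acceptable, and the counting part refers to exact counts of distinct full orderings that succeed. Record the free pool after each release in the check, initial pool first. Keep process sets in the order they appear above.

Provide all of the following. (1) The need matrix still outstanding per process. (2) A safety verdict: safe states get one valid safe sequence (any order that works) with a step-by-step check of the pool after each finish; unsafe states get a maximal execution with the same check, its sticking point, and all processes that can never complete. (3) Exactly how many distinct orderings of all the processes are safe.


(1) Need matrix, components ordered R0, R3, R1:
  W1: (0, 0, 0)
  W2: (0, 0, 1)
  W3: (3, 2, 0)
  W7: (2, 0, 1)
(2) SAFE. One safe sequence: W1, W3, W2, W7.
Key observation: W3 is the earliest step where a requested resource binds exactly: need (3, 2, 0), pool (4, 2, 0) at its turn.
Walking it through:
  pool = (1, 1, 0)
  W1 needs (0, 0, 0) <= (1, 1, 0) -> finishes; pool += (3, 1, 0) = (4, 2, 0)
  W3 needs (3, 2, 0) <= (4, 2, 0) -> finishes; pool += (1, 1, 2) = (5, 3, 2)
  W2 needs (0, 0, 1) <= (5, 3, 2) -> finishes; pool += (1, 0, 0) = (6, 3, 2)
  W7 needs (2, 0, 1) <= (6, 3, 2) -> finishes; pool += (0, 1, 0) = (6, 4, 2)
(3) The exact count: 2 of the possible complete orderings are safe sequences.


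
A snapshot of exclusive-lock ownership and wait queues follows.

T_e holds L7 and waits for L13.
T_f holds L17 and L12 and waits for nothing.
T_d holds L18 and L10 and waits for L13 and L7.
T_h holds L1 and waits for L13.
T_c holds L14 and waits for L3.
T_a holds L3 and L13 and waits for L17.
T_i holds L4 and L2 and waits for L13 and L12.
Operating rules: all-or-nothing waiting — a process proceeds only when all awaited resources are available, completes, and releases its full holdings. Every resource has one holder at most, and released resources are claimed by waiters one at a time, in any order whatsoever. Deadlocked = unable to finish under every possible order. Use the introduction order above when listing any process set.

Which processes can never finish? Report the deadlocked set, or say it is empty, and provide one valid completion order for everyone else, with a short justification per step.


The deadlocked set is empty.
Key observation: the wait graph is acyclic; completion cascades from the unblocked processes through everyone else.
One completion order for the rest: T_f, T_a, T_e, T_h, T_i, T_d, T_c.
Check, step by step:
  run T_f (it waits on nothing); releases L17 and L12
  T_a waits on L17 — all released -> runs and releases L3 and L13
  T_e waits on L13 — all released -> runs and releases L7
  T_h waits on L13 — all released -> runs and releases L1
  T_i waits on L13 and L12 — all released -> runs and releases L4 and L2
  T_d waits on L13 and L7 — all released -> runs and releases L18 and L10
  T_c waits on L3 — all released -> runs and releases L14


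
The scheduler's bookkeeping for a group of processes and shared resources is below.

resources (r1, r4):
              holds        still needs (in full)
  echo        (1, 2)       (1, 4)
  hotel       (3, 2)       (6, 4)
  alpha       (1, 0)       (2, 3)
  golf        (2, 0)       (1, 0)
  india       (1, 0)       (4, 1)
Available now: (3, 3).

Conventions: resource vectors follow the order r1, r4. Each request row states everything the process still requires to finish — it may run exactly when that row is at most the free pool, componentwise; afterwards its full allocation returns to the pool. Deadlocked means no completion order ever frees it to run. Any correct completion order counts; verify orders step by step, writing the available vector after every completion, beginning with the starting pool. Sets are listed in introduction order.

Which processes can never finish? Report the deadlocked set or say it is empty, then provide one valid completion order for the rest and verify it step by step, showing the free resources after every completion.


The deadlocked set is echo and hotel.
Key observation: the wall is r4: completing golf, alpha, india brings the pool only to (7, 3), and all the rest need more.
The rest can finish in the order golf, alpha, india. Walking it through:
  pool = (3, 3)
  golf needs (1, 0) <= (3, 3) -> finishes; pool += (2, 0) = (5, 3)
  alpha needs (2, 3) <= (5, 3) -> finishes; pool += (1, 0) = (6, 3)
  india needs (4, 1) <= (6, 3) -> finishes; pool += (1, 0) = (7, 3)
The blocked processes can never fit:
  echo still needs (1, 4) but only (7, 3) is free — short on r4
  hotel still needs (6, 4) but only (7, 3) is free — short on r4


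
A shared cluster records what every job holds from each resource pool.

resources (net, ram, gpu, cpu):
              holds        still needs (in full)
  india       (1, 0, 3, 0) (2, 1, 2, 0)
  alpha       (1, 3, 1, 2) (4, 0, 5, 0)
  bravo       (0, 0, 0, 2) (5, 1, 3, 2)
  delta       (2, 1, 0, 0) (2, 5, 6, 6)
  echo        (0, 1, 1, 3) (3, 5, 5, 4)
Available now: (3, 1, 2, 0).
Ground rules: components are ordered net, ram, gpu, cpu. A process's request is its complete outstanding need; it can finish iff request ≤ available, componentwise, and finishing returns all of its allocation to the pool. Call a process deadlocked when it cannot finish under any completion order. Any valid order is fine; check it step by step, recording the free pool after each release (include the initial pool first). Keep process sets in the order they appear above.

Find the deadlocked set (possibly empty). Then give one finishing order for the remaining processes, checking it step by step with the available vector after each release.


Deadlocked set: delta and echo.
Key observation: once india, alpha, bravo finish, the pool peaks at (5, 4, 6, 4) — and every remaining process still needs more ram than that.
The rest can finish in the order india, alpha, bravo. Check, step by step:
  pool = (3, 1, 2, 0)
  india: need (2, 1, 2, 0) fits (3, 1, 2, 0); releases (1, 0, 3, 0), pool now (4, 1, 5, 0)
  alpha: need (4, 0, 5, 0) fits (4, 1, 5, 0); releases (1, 3, 1, 2), pool now (5, 4, 6, 2)
  bravo: need (5, 1, 3, 2) fits (5, 4, 6, 2); releases (0, 0, 0, 2), pool now (5, 4, 6, 4)
None of the blocked processes ever fits:
  blocked: delta wants (2, 5, 6, 6), pool (5, 4, 6, 4) — not enough ram and cpu
  blocked: echo wants (3, 5, 5, 4), pool (5, 4, 6, 4) — not enough ram


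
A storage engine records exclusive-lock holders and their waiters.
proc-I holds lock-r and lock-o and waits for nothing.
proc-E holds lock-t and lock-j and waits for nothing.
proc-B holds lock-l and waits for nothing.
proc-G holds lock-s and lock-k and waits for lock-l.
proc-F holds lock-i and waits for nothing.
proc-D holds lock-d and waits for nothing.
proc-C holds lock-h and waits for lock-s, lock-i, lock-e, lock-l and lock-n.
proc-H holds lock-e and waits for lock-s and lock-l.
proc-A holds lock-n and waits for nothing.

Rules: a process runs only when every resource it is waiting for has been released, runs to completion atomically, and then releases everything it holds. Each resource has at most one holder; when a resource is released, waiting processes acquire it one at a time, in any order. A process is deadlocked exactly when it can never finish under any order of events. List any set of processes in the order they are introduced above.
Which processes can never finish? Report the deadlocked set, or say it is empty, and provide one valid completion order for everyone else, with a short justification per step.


No process is deadlocked.
Key observation: the waits form no ring: some process can always run, and its releases unblock the others one by one.
The rest can finish in the order proc-A, proc-B, proc-E, proc-G, proc-I, proc-H, proc-F, proc-C, proc-D.
Check, step by step:
  proc-A waits on nothing -> runs at once and releases lock-n
  proc-B waits on nothing -> runs at once and releases lock-l
  proc-E waits on nothing -> runs at once and releases lock-t and lock-j
  proc-G: everything it awaited (lock-l) is free; runs, freeing lock-s and lock-k
  proc-I waits on nothing -> runs at once and releases lock-r and lock-o
  proc-H: everything it awaited (lock-s and lock-l) is free; runs, freeing lock-e
  proc-F waits on nothing -> runs at once and releases lock-i
  proc-C: everything it awaited (lock-s, lock-i, lock-e, lock-l and lock-n) is free; runs, freeing lock-h
  proc-D waits on nothing -> runs at once and releases lock-d


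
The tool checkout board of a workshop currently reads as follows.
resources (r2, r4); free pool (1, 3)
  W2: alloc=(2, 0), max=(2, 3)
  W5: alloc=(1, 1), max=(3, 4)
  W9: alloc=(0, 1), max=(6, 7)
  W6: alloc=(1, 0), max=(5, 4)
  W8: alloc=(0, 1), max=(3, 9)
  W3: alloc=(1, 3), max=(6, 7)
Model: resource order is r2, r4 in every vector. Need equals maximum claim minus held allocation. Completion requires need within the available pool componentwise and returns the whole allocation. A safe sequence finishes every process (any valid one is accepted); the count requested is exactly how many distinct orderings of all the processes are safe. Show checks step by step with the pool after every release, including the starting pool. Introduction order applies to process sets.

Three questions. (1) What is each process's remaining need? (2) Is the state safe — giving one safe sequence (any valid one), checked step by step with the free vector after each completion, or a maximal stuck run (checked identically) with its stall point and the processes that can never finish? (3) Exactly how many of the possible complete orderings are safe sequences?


(1) Outstanding need per process (order r2, r4):
  W2: (0, 3)
  W5: (2, 3)
  W9: (6, 6)
  W6: (4, 4)
  W8: (3, 8)
  W3: (5, 4)
(2) SAFE — a valid safe sequence is W2, W5, W6, W3, W9, W8.
Key observation: at W2 the run first touches a limit — (0, 3) against (1, 3), exact on a resource it actually requests.
Step-by-step check:
  pool = (1, 3)
  run W2 (needs (0, 3), free (1, 3)); after release of (2, 0) the pool is (3, 3)
  run W5 (needs (2, 3), free (3, 3)); after release of (1, 1) the pool is (4, 4)
  run W6 (needs (4, 4), free (4, 4)); after release of (1, 0) the pool is (5, 4)
  run W3 (needs (5, 4), free (5, 4)); after release of (1, 3) the pool is (6, 7)
  run W9 (needs (6, 6), free (6, 7)); after release of (0, 1) the pool is (6, 8)
  run W8 (needs (3, 8), free (6, 8)); after release of (0, 1) the pool is (6, 9)
(3) Precisely 1 of the possible complete orderings is a safe sequence.


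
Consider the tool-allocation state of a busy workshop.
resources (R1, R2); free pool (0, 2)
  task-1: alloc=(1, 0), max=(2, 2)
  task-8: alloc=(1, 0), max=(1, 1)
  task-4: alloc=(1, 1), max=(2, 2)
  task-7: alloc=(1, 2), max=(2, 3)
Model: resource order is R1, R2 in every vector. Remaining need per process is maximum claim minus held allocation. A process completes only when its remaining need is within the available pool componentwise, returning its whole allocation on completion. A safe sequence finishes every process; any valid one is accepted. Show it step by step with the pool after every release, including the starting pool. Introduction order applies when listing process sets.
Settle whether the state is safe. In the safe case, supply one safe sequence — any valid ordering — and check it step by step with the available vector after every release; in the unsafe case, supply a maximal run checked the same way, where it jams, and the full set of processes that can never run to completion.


SAFE — a valid safe sequence is task-8, task-7, task-1, task-4.
Key observation: task-7 is the earliest step where a requested resource binds exactly: need (1, 1), pool (1, 2) at its turn.
Verifying each step:
  pool = (0, 2)
  run task-8 (needs (0, 1), free (0, 2)); after release of (1, 0) the pool is (1, 2)
  run task-7 (needs (1, 1), free (1, 2)); after release of (1, 2) the pool is (2, 4)
  run task-1 (needs (1, 2), free (2, 4)); after release of (1, 0) the pool is (3, 4)
  run task-4 (needs (1, 1), free (3, 4)); after release of (1, 1) the pool is (4, 5)


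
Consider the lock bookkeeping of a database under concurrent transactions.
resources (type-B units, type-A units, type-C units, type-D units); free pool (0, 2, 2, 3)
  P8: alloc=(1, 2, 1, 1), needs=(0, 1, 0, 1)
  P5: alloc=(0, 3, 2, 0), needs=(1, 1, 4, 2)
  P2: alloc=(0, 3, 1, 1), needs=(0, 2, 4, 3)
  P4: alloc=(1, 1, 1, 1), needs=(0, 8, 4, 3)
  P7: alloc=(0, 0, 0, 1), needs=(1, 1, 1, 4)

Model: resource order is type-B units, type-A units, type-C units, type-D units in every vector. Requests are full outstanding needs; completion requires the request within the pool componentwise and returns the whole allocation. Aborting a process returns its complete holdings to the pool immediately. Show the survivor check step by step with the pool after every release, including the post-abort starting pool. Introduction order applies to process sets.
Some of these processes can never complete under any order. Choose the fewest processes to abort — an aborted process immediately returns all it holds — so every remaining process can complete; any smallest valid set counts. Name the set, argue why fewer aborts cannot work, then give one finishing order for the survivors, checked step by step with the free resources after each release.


Minimum abort set: P5.
Key observation: no ordering could ever have run P2 before the abort of P5; with (0, 3, 2, 0) back in the pool it fits at step 2.
Minimality: the empty abort set fails — the state is deadlocked as it stands.
The survivors complete as P8, P2, P4, P7. Step-by-step check (starting from the post-abort pool):
  pool = (0, 5, 4, 3)
  run P8 (needs (0, 1, 0, 1), free (0, 5, 4, 3)); after release of (1, 2, 1, 1) the pool is (1, 7, 5, 4)
  run P2 (needs (0, 2, 4, 3), free (1, 7, 5, 4)); after release of (0, 3, 1, 1) the pool is (1, 10, 6, 5)
  run P4 (needs (0, 8, 4, 3), free (1, 10, 6, 5)); after release of (1, 1, 1, 1) the pool is (2, 11, 7, 6)
  run P7 (needs (1, 1, 1, 4), free (2, 11, 7, 6)); after release of (0, 0, 0, 1) the pool is (2, 11, 7, 7)


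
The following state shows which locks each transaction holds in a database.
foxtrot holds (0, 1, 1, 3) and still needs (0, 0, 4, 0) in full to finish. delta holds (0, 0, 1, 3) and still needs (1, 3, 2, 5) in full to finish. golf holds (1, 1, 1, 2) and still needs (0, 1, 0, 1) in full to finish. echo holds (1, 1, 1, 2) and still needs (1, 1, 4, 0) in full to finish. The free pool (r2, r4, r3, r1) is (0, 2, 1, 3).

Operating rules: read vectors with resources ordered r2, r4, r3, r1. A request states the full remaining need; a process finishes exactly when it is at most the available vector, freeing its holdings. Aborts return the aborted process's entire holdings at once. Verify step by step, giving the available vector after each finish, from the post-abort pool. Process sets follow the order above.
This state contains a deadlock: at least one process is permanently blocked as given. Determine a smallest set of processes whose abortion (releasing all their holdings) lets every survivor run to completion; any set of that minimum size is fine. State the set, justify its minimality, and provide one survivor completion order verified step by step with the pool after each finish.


Abort foxtrot.
Key observation: aborting foxtrot returns (0, 1, 1, 3), and echo — hopeless before — runs at step 3 with the returned capacity in the pool.
Why nothing smaller works: aborting no one leaves the state deadlocked as given.
One survivor order: golf, delta, echo. Walking it through (post-abort pool first):
  pool = (0, 3, 2, 6)
  golf needs (0, 1, 0, 1) <= (0, 3, 2, 6) -> finishes; pool += (1, 1, 1, 2) = (1, 4, 3, 8)
  delta needs (1, 3, 2, 5) <= (1, 4, 3, 8) -> finishes; pool += (0, 0, 1, 3) = (1, 4, 4, 11)
  echo needs (1, 1, 4, 0) <= (1, 4, 4, 11) -> finishes; pool += (1, 1, 1, 2) = (2, 5, 5, 13)


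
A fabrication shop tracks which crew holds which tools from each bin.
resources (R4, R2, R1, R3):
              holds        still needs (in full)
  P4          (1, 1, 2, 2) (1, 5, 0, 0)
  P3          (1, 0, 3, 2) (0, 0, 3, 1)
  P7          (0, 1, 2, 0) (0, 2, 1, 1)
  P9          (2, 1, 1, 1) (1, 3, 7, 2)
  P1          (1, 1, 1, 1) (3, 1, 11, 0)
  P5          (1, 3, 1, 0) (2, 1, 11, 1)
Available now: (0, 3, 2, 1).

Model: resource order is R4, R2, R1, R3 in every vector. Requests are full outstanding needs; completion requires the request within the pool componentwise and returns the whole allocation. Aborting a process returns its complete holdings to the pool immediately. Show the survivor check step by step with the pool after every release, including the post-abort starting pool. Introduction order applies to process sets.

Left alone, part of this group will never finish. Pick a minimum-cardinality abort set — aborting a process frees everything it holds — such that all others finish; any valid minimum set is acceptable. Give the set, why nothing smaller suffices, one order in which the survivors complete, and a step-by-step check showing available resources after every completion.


The answer: abort P5.
Key observation: the returned (1, 3, 1, 0) from P5 is what brings P1 — unrunnable before, under any order — into play at step 5.
Why nothing smaller works: aborting no one leaves the state deadlocked as given.
One survivor order: P3, P4, P7, P9, P1. Walking it through (post-abort pool first):
  pool = (1, 6, 3, 1)
  run P3 (needs (0, 0, 3, 1), free (1, 6, 3, 1)); after release of (1, 0, 3, 2) the pool is (2, 6, 6, 3)
  run P4 (needs (1, 5, 0, 0), free (2, 6, 6, 3)); after release of (1, 1, 2, 2) the pool is (3, 7, 8, 5)
  run P7 (needs (0, 2, 1, 1), free (3, 7, 8, 5)); after release of (0, 1, 2, 0) the pool is (3, 8, 10, 5)
  run P9 (needs (1, 3, 7, 2), free (3, 8, 10, 5)); after release of (2, 1, 1, 1) the pool is (5, 9, 11, 6)
  run P1 (needs (3, 1, 11, 0), free (5, 9, 11, 6)); after release of (1, 1, 1, 1) the pool is (6, 10, 12, 7)


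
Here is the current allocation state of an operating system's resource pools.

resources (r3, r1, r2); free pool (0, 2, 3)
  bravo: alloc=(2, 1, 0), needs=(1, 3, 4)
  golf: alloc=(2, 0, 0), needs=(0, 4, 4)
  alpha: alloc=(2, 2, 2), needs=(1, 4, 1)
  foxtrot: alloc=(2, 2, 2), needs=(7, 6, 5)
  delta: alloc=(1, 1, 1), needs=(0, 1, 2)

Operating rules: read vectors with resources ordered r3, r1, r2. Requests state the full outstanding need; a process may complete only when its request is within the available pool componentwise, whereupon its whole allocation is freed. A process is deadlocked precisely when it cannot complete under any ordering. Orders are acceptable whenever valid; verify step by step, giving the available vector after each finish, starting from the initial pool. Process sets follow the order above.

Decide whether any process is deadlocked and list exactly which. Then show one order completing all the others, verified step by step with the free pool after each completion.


The deadlocked set is empty.
Key observation: delta fits the free pool immediately, and its release cascades until everyone finishes.
A valid finishing order for the others: delta, bravo, golf, alpha, foxtrot. Check, step by step:
  pool = (0, 2, 3)
  delta needs (0, 1, 2) <= (0, 2, 3) -> finishes; pool += (1, 1, 1) = (1, 3, 4)
  bravo needs (1, 3, 4) <= (1, 3, 4) -> finishes; pool += (2, 1, 0) = (3, 4, 4)
  golf needs (0, 4, 4) <= (3, 4, 4) -> finishes; pool += (2, 0, 0) = (5, 4, 4)
  alpha needs (1, 4, 1) <= (5, 4, 4) -> finishes; pool += (2, 2, 2) = (7, 6, 6)
  foxtrot needs (7, 6, 5) <= (7, 6, 6) -> finishes; pool += (2, 2, 2) = (9, 8, 8)


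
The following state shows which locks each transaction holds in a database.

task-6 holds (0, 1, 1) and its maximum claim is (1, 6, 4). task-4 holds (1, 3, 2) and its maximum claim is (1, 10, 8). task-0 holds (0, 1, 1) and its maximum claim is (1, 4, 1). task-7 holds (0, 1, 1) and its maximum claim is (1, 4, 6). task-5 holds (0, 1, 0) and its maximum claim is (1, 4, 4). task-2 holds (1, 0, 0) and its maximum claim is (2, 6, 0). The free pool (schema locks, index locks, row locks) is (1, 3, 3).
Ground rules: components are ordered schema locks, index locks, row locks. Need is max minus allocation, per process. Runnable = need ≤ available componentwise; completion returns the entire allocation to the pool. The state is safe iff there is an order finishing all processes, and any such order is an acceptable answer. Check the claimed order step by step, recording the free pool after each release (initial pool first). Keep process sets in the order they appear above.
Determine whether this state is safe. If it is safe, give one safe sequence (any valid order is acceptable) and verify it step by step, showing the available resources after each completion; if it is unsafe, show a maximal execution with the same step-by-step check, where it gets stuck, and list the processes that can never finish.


The state is SAFE; one workable sequence: task-0, task-5, task-6, task-7, task-4, task-2.
Key observation: reading the order forward, task-0 is the first process whose need (1, 3, 0) meets the free pool (1, 3, 3) exactly on a resource it requests.
Step-by-step check:
  pool = (1, 3, 3)
  task-0 needs (1, 3, 0) <= (1, 3, 3) -> finishes; pool += (0, 1, 1) = (1, 4, 4)
  task-5 needs (1, 3, 4) <= (1, 4, 4) -> finishes; pool += (0, 1, 0) = (1, 5, 4)
  task-6 needs (1, 5, 3) <= (1, 5, 4) -> finishes; pool += (0, 1, 1) = (1, 6, 5)
  task-7 needs (1, 3, 5) <= (1, 6, 5) -> finishes; pool += (0, 1, 1) = (1, 7, 6)
  task-4 needs (0, 7, 6) <= (1, 7, 6) -> finishes; pool += (1, 3, 2) = (2, 10, 8)
  task-2 needs (1, 6, 0) <= (2, 10, 8) -> finishes; pool += (1, 0, 0) = (3, 10, 8)


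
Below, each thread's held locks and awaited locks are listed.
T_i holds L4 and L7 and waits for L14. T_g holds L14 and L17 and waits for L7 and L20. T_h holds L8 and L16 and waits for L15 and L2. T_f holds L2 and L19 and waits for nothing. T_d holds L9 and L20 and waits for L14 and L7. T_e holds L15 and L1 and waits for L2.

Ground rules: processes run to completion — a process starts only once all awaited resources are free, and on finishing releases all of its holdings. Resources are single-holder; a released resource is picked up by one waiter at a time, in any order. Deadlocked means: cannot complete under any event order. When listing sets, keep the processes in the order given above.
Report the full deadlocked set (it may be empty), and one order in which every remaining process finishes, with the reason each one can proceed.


Deadlocked: T_i, T_g and T_d.
Key observation: the waits loop around T_i -> T_g -> T_i with no way out; T_d is caught in further circular waits.
A valid finishing order for the others: T_f, T_e, T_h.
Step-by-step check:
  T_f: no waits; runs immediately, freeing L2 and L19
  run T_e (all its waits — L2 — are resolved); releases L15 and L1
  run T_h (all its waits — L15 and L2 — are resolved); releases L8 and L16


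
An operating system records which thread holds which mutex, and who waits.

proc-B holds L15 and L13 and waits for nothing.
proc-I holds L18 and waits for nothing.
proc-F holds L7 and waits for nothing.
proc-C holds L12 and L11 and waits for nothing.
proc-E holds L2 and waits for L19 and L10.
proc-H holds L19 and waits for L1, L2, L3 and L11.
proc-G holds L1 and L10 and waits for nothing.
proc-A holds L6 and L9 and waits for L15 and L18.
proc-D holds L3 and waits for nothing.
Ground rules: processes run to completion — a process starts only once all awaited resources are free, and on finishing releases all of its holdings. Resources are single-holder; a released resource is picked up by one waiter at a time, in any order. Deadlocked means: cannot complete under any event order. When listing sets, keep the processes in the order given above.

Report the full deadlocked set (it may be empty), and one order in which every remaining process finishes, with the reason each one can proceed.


Deadlocked set: proc-E and proc-H.
Key observation: the loop proc-E -> proc-H -> proc-E blocks itself forever; no other process is dragged down with it.
One completion order for the rest: proc-B, proc-I, proc-D, proc-A, proc-G, proc-F, proc-C.
Walking it through:
  proc-B waits on nothing -> runs at once and releases L15 and L13
  proc-I waits on nothing -> runs at once and releases L18
  proc-D waits on nothing -> runs at once and releases L3
  proc-A: everything it awaited (L15 and L18) is free; runs, freeing L6 and L9
  proc-G waits on nothing -> runs at once and releases L1 and L10
  proc-F waits on nothing -> runs at once and releases L7
  proc-C waits on nothing -> runs at once and releases L12 and L11


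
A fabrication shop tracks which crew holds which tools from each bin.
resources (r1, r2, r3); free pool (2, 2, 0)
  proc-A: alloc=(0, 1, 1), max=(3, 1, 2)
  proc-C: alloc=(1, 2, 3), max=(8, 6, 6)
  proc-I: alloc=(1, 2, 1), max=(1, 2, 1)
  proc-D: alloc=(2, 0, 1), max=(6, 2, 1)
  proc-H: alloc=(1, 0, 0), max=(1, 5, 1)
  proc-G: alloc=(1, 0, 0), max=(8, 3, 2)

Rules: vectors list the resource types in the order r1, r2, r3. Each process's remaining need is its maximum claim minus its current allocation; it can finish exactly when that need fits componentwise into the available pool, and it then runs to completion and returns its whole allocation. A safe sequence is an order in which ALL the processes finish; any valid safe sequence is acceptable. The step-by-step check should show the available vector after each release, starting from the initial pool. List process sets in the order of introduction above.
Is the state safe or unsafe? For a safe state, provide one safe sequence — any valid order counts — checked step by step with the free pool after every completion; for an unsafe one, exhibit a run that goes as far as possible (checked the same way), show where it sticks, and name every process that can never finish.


UNSAFE — no complete ordering exists.
Key observation: r1 is the bottleneck — with proc-I, proc-A, proc-H, proc-D done the pool holds (6, 5, 3), short of every remaining need.
A maximal execution: proc-I, proc-A, proc-H, proc-D — then nothing else fits. Step-by-step check:
  pool = (2, 2, 0)
  proc-I needs (0, 0, 0) <= (2, 2, 0) -> finishes; pool += (1, 2, 1) = (3, 4, 1)
  proc-A needs (3, 0, 1) <= (3, 4, 1) -> finishes; pool += (0, 1, 1) = (3, 5, 2)
  proc-H needs (0, 5, 1) <= (3, 5, 2) -> finishes; pool += (1, 0, 0) = (4, 5, 2)
  proc-D needs (4, 2, 0) <= (4, 5, 2) -> finishes; pool += (2, 0, 1) = (6, 5, 3)
  blocked: proc-C wants (7, 4, 3), pool (6, 5, 3) — not enough r1
  blocked: proc-G wants (7, 3, 2), pool (6, 5, 3) — not enough r1
Never able to finish: proc-C and proc-G.
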